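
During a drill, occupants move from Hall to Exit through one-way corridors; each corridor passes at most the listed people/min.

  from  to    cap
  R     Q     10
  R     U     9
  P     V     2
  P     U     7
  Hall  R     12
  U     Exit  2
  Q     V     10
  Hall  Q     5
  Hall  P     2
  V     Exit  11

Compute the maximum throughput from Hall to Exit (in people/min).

Augment Hall→P→U→Exit: bottleneck 2, flow now 2.
Augment Hall→Q→V→Exit: bottleneck 5, flow now 7.
Augment Hall→R→Q→V→Exit: bottleneck 5, flow now 12.
Augment Hall→R→U→P→V→Exit: bottleneck 1, flow now 13. (uses reverse residual edge)
No augmenting path remains; maximum flow = 13.
In the residual graph, reachable from Hall: {Hall, P, Q, R, U, V}.
Min-cut edges: U→Exit (2), V→Exit (11); capacity 2 + 11 = 13.
This cut is saturated, so no flow can exceed 13.

13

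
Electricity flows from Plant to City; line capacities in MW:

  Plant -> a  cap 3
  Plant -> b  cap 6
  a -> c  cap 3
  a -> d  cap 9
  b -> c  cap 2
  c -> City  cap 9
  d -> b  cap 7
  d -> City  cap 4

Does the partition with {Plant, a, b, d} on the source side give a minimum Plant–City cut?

No — its capacity is 9, but the minimum cut has capacity 5.

Given cut capacity: 3 + 2 + 4 = 9.
Augment Plant→a→c→City: bottleneck 3, flow now 3.
Augment Plant→b→c→City: bottleneck 2, flow now 5.
No augmenting path remains; maximum flow = 5.
In the residual graph, reachable from Plant: {Plant, b}.
Min-cut edges: Plant→a (3), b→c (2); capacity 3 + 2 = 5.
Cut capacity 9 exceeds the max flow 5, so it is not minimum.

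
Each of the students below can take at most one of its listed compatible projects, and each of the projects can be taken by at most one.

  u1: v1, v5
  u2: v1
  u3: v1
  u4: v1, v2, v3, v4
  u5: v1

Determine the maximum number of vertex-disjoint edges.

Unit-capacity flow: source→left, listed edges, right→sink; max matching = max flow.
Augmenting path u1→v1 (+1); matched 1.
Augmenting path u4→v2 (+1); matched 2.
Augmenting path u2→v1→u1→v5 (+1); matched 3.
No augmenting path remains; maximum matching = 3.
König certificate: {u1, u4, v1} is a vertex cover of size 3 (every listed pair touches it), so no matching can be larger.

3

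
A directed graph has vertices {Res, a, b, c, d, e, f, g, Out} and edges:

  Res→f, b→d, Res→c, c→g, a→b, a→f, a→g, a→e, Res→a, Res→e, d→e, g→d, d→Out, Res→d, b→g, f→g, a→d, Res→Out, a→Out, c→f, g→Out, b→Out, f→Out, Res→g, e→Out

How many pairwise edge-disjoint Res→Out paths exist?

Assign every edge capacity 1; by Menger, the answer equals the max flow.
Path Res→Out (+1); total 1.
Path Res→a→Out (+1); total 2.
Path Res→d→Out (+1); total 3.
Path Res→e→Out (+1); total 4.
Path Res→f→Out (+1); total 5.
Path Res→g→Out (+1); total 6.
No residual Res→Out path; max flow = 6.
Certifying cut of size 6: {Res→Out, Res→a, d→Out, e→Out, f→Out, g→Out}.

6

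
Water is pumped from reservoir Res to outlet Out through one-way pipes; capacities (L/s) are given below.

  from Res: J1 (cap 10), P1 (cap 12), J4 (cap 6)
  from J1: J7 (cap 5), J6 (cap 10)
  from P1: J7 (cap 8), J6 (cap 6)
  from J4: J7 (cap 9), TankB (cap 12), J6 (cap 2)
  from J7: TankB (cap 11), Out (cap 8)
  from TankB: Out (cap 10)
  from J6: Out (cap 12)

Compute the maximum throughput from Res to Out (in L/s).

Augment Res→J1→J7→Out: bottleneck 5, flow now 5.
Augment Res→J1→J6→Out: bottleneck 5, flow now 10.
Augment Res→P1→J7→Out: bottleneck 3, flow now 13.
Augment Res→P1→J6→Out: bottleneck 6, flow now 19.
Augment Res→J4→TankB→Out: bottleneck 6, flow now 25.
Augment Res→P1→J7→TankB→Out: bottleneck 3, flow now 28.
No augmenting path remains; maximum flow = 28.
In the residual graph, reachable from Res: {Res}.
Min-cut edges: Res→J1 (10), Res→P1 (12), Res→J4 (6); capacity 10 + 12 + 6 = 28.
This cut is saturated, so no flow can exceed 28.

28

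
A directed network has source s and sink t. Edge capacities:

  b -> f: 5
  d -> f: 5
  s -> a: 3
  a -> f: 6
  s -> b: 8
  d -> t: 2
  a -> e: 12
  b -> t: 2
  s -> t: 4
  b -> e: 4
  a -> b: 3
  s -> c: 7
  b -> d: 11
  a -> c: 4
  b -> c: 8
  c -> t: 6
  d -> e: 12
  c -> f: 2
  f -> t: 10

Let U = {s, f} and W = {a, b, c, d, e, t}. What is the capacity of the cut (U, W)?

Edges leaving {s, f}: s→a (3), s→b (8), s→c (7), s→t (4), f→t (10).
Cut capacity = 3 + 8 + 7 + 4 + 10 = 32.

32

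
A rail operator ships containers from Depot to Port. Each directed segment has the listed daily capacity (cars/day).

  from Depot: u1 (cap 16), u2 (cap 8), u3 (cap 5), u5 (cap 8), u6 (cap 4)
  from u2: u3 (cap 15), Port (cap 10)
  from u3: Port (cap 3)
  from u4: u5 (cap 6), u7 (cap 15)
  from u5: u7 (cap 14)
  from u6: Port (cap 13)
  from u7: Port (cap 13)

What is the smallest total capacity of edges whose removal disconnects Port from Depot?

Augment Depot→u2→Port: bottleneck 8, flow now 8.
Augment Depot→u3→Port: bottleneck 3, flow now 11.
Augment Depot→u6→Port: bottleneck 4, flow now 15.
Augment Depot→u5→u7→Port: bottleneck 8, flow now 23.
No augmenting path remains; maximum flow = 23.
By max-flow min-cut, the minimum cut capacity equals the max flow.
In the residual graph, reachable from Depot: {Depot, u1, u3}.
Min-cut edges: Depot→u2 (8), Depot→u5 (8), Depot→u6 (4), u3→Port (3); capacity 8 + 8 + 4 + 3 = 23.

23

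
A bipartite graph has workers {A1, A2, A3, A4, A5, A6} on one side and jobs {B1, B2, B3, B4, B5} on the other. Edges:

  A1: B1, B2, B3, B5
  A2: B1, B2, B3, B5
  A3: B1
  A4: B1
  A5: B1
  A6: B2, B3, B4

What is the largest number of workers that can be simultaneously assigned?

Unit-capacity flow: source→left, listed edges, right→sink; max matching = max flow.
Augmenting path A1→B1 (+1); matched 1.
Augmenting path A2→B2 (+1); matched 2.
Augmenting path A6→B3 (+1); matched 3.
Augmenting path A3→B1→A1→B5 (+1); matched 4.
No augmenting path remains; maximum matching = 4.
König certificate: {A1, A2, A6, B1} is a vertex cover of size 4 (every listed pair touches it), so no matching can be larger.

4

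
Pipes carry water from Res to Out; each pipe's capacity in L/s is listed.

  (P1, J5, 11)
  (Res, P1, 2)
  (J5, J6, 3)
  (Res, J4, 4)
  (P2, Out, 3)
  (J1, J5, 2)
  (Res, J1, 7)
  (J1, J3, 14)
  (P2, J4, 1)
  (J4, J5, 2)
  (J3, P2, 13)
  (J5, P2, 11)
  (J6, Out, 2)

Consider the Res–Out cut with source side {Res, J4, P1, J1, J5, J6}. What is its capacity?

27

Edges leaving {Res, J4, P1, J1, J5, J6}: J1→J3 (14), J5→P2 (11), J6→Out (2).
Cut capacity = 14 + 11 + 2 = 27.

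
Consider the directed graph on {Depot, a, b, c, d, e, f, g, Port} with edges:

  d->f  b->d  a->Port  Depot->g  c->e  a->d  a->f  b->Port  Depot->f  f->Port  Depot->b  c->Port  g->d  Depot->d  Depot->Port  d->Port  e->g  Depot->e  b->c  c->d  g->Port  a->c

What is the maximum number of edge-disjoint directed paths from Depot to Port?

5

Assign every edge capacity 1; by Menger, the answer equals the max flow.
Path Depot→Port (+1); total 1.
Path Depot→b→Port (+1); total 2.
Path Depot→d→Port (+1); total 3.
Path Depot→f→Port (+1); total 4.
Path Depot→g→Port (+1); total 5.
No residual Depot→Port path; max flow = 5.
Certifying cut of size 5: {Depot→Port, Depot→b, d→Port, f→Port, g→Port}.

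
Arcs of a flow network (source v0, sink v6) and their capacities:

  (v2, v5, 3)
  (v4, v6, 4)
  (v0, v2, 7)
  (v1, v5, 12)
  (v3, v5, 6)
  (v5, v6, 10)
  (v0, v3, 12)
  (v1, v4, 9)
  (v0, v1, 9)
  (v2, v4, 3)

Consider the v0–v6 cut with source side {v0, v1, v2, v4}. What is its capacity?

31

Edges leaving {v0, v1, v2, v4}: v0→v3 (12), v1→v5 (12), v2→v5 (3), v4→v6 (4).
Cut capacity = 12 + 12 + 3 + 4 = 31.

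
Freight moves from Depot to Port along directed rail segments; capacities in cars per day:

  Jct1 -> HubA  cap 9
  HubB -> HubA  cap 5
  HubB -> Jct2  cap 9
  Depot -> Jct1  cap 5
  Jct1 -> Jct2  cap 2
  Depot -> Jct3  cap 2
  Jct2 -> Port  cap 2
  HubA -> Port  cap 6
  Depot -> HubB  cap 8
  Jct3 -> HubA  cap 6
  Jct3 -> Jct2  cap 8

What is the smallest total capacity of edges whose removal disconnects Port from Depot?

Augment Depot→HubB→HubA→Port: bottleneck 5, flow now 5.
Augment Depot→HubB→Jct2→Port: bottleneck 2, flow now 7.
Augment Depot→Jct1→HubA→Port: bottleneck 1, flow now 8.
No augmenting path remains; maximum flow = 8.
By max-flow min-cut, the minimum cut capacity equals the max flow.
In the residual graph, reachable from Depot: {Depot, HubB, Jct1, Jct3, HubA, Jct2}.
Min-cut edges: HubA→Port (6), Jct2→Port (2); capacity 6 + 2 = 8.

8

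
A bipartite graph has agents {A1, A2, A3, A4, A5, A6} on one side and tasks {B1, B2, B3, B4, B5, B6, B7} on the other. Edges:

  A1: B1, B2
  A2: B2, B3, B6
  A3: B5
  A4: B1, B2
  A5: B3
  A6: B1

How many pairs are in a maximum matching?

Unit-capacity flow: source→left, listed edges, right→sink; max matching = max flow.
Augmenting path A1→B1 (+1); matched 1.
Augmenting path A2→B2 (+1); matched 2.
Augmenting path A3→B5 (+1); matched 3.
Augmenting path A5→B3 (+1); matched 4.
Augmenting path A4→B2→A2→B6 (+1); matched 5.
No augmenting path remains; maximum matching = 5.
König certificate: {A2, A3, A5, B1, B2} is a vertex cover of size 5 (every listed pair touches it), so no matching can be larger.

5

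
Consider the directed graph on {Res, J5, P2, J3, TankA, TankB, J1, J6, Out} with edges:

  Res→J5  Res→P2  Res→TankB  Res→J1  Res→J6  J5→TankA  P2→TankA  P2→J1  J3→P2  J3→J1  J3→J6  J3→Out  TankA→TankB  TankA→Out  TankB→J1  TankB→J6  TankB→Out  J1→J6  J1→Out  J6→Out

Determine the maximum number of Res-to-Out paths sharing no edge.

Assign every edge capacity 1; by Menger, the answer equals the max flow.
Path Res→TankB→Out (+1); total 1.
Path Res→J1→Out (+1); total 2.
Path Res→J6→Out (+1); total 3.
Path Res→J5→TankA→Out (+1); total 4.
No residual Res→Out path; max flow = 4.
Certifying cut of size 4: {J1→Out, J6→Out, TankA→Out, TankB→Out}.

4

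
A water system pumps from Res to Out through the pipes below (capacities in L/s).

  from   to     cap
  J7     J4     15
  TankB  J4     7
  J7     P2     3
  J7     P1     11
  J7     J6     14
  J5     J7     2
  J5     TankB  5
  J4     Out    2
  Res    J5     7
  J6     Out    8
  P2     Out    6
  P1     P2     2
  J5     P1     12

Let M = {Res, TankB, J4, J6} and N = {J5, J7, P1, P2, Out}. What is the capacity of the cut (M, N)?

Edges leaving {Res, TankB, J4, J6}: Res→J5 (7), J4→Out (2), J6→Out (8).
Cut capacity = 7 + 2 + 8 = 17.

17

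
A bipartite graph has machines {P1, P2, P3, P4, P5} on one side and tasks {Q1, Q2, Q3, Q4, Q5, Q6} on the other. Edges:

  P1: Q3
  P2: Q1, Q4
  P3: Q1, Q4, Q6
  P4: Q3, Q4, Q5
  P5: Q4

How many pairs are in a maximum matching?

5

Unit-capacity flow: source→left, listed edges, right→sink; max matching = max flow.
Augmenting path P1→Q3 (+1); matched 1.
Augmenting path P2→Q1 (+1); matched 2.
Augmenting path P3→Q4 (+1); matched 3.
Augmenting path P4→Q5 (+1); matched 4.
Augmenting path P5→Q4→P3→Q6 (+1); matched 5.
No augmenting path remains; maximum matching = 5.
König certificate: {P1, P2, P3, P4, P5} is a vertex cover of size 5 (every listed pair touches it), so no matching can be larger.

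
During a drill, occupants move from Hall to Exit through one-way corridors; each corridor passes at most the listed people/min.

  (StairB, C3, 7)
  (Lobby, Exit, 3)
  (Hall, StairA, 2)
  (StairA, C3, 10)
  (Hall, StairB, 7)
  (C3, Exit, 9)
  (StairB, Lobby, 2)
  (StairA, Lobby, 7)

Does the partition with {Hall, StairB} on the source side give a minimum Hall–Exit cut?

Given cut capacity: 2 + 2 + 7 = 11.
Augment Hall→StairB→Lobby→Exit: bottleneck 2, flow now 2.
Augment Hall→StairB→C3→Exit: bottleneck 5, flow now 7.
Augment Hall→StairA→Lobby→Exit: bottleneck 1, flow now 8.
Augment Hall→StairA→C3→Exit: bottleneck 1, flow now 9.
No augmenting path remains; maximum flow = 9.
In the residual graph, reachable from Hall: {Hall}.
Min-cut edges: Hall→StairB (7), Hall→StairA (2); capacity 7 + 2 = 9.
Cut capacity 11 exceeds the max flow 9, so it is not minimum.

No — its capacity is 11, but the minimum cut has capacity 9.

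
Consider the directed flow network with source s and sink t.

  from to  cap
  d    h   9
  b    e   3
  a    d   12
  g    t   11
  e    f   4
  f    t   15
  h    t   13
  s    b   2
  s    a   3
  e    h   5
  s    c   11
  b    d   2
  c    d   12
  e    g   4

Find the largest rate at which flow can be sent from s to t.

11

Augment s→a→d→h→t: bottleneck 3, flow now 3.
Augment s→b→d→h→t: bottleneck 2, flow now 5.
Augment s→c→d→h→t: bottleneck 4, flow now 9.
Augment s→c→d→b→e→f→t: bottleneck 2, flow now 11. (uses reverse residual edge)
No augmenting path remains; maximum flow = 11.
In the residual graph, reachable from s: {s, a, c, d}.
Min-cut edges: s→b (2), d→h (9); capacity 2 + 9 = 11.
This cut is saturated, so no flow can exceed 11.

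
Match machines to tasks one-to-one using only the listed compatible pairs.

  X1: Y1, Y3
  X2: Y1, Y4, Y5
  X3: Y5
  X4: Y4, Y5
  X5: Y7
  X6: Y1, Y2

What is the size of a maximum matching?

Unit-capacity flow: source→left, listed edges, right→sink; max matching = max flow.
Augmenting path X1→Y1 (+1); matched 1.
Augmenting path X2→Y4 (+1); matched 2.
Augmenting path X3→Y5 (+1); matched 3.
Augmenting path X5→Y7 (+1); matched 4.
Augmenting path X6→Y2 (+1); matched 5.
Augmenting path X4→Y4→X2→Y1→X1→Y3 (+1); matched 6.
No augmenting path remains; maximum matching = 6.
König certificate: {X1, X2, X3, X4, X5, X6} is a vertex cover of size 6 (every listed pair touches it), so no matching can be larger.

6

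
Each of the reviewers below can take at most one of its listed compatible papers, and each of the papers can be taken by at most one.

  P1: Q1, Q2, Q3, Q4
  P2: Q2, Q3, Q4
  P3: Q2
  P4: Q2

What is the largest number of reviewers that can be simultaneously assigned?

3

Unit-capacity flow: source→left, listed edges, right→sink; max matching = max flow.
Augmenting path P1→Q1 (+1); matched 1.
Augmenting path P2→Q2 (+1); matched 2.
Augmenting path P3→Q2→P2→Q3 (+1); matched 3.
No augmenting path remains; maximum matching = 3.
König certificate: {P1, P2, Q2} is a vertex cover of size 3 (every listed pair touches it), so no matching can be larger.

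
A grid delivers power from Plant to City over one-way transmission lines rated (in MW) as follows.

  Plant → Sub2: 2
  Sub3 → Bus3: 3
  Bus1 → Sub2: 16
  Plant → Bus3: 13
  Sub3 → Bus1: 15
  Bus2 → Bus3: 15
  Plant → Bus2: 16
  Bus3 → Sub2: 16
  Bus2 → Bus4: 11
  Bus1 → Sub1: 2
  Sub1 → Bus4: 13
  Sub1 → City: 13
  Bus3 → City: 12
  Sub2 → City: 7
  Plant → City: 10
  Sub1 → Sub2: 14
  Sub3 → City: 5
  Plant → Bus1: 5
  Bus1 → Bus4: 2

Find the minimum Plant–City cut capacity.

Augment Plant→City: bottleneck 10, flow now 10.
Augment Plant→Bus3→City: bottleneck 12, flow now 22.
Augment Plant→Sub2→City: bottleneck 2, flow now 24.
Augment Plant→Bus1→Sub1→City: bottleneck 2, flow now 26.
Augment Plant→Bus1→Sub2→City: bottleneck 3, flow now 29.
Augment Plant→Bus3→Sub2→City: bottleneck 1, flow now 30.
Augment Plant→Bus2→Bus3→Sub2→City: bottleneck 1, flow now 31.
No augmenting path remains; maximum flow = 31.
By max-flow min-cut, the minimum cut capacity equals the max flow.
In the residual graph, reachable from Plant: {Plant, Bus1, Bus2, Bus3, Sub2, Bus4}.
Min-cut edges: Plant→City (10), Bus1→Sub1 (2), Bus3→City (12), Sub2→City (7); capacity 10 + 2 + 12 + 7 = 31.

31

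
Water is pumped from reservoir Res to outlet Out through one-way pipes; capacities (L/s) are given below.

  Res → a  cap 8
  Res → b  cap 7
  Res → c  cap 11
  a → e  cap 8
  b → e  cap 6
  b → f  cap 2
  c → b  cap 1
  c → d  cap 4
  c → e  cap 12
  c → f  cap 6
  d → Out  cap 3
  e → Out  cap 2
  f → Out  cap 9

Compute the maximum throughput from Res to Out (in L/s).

Augment Res→a→e→Out: bottleneck 2, flow now 2.
Augment Res→b→f→Out: bottleneck 2, flow now 4.
Augment Res→c→d→Out: bottleneck 3, flow now 7.
Augment Res→c→f→Out: bottleneck 6, flow now 13.
No augmenting path remains; maximum flow = 13.
In the residual graph, reachable from Res: {Res, a, b, c, d, e}.
Min-cut edges: b→f (2), c→f (6), d→Out (3), e→Out (2); capacity 2 + 6 + 3 + 2 = 13.
This cut is saturated, so no flow can exceed 13.

13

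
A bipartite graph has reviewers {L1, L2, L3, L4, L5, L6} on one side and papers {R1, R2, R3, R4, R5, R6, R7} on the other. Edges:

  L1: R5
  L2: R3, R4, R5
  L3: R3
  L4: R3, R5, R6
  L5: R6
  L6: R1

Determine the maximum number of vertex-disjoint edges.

5

Unit-capacity flow: source→left, listed edges, right→sink; max matching = max flow.
Augmenting path L1→R5 (+1); matched 1.
Augmenting path L2→R3 (+1); matched 2.
Augmenting path L4→R6 (+1); matched 3.
Augmenting path L6→R1 (+1); matched 4.
Augmenting path L3→R3→L2→R4 (+1); matched 5.
No augmenting path remains; maximum matching = 5.
König certificate: {L2, L6, R3, R5, R6} is a vertex cover of size 5 (every listed pair touches it), so no matching can be larger.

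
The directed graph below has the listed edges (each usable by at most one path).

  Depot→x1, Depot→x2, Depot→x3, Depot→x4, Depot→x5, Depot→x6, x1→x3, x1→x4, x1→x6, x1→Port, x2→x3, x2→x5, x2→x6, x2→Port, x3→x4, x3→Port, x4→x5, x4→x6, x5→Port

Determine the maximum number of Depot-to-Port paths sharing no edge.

4

Assign every edge capacity 1; by Menger, the answer equals the max flow.
Path Depot→x1→Port (+1); total 1.
Path Depot→x2→Port (+1); total 2.
Path Depot→x3→Port (+1); total 3.
Path Depot→x5→Port (+1); total 4.
No residual Depot→Port path; max flow = 4.
Certifying cut of size 4: {Depot→x1, Depot→x2, Depot→x3, x5→Port}.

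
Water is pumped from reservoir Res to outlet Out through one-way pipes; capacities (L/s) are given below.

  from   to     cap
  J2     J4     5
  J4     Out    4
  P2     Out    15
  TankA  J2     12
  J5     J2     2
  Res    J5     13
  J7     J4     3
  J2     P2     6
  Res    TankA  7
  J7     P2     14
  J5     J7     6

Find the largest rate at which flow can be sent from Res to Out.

15

Augment Res→J5→J7→J4→Out: bottleneck 3, flow now 3.
Augment Res→J5→J7→P2→Out: bottleneck 3, flow now 6.
Augment Res→J5→J2→J4→Out: bottleneck 1, flow now 7.
Augment Res→J5→J2→P2→Out: bottleneck 1, flow now 8.
Augment Res→TankA→J2→P2→Out: bottleneck 5, flow now 13.
Augment Res→TankA→J2→J4→J7→P2→Out: bottleneck 2, flow now 15. (uses reverse residual edge)
No augmenting path remains; maximum flow = 15.
In the residual graph, reachable from Res: {Res, J5}.
Min-cut edges: Res→TankA (7), J5→J7 (6), J5→J2 (2); capacity 7 + 6 + 2 = 15.
This cut is saturated, so no flow can exceed 15.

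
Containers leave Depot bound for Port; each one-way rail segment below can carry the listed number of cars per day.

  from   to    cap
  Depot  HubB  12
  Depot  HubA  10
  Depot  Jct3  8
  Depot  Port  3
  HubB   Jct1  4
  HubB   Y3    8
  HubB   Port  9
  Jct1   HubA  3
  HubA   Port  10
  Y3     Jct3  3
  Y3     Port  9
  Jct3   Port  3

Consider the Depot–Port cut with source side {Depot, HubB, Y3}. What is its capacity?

Edges leaving {Depot, HubB, Y3}: Depot→HubA (10), Depot→Jct3 (8), Depot→Port (3), HubB→Jct1 (4), HubB→Port (9), Y3→Jct3 (3), Y3→Port (9).
Cut capacity = 10 + 8 + 3 + 4 + 9 + 3 + 9 = 46.

46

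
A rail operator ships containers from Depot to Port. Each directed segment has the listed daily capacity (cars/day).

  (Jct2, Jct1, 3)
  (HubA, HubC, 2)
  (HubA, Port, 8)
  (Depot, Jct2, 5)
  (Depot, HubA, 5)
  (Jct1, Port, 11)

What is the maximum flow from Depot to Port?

Augment Depot→HubA→Port: bottleneck 5, flow now 5.
Augment Depot→Jct2→Jct1→Port: bottleneck 3, flow now 8.
No augmenting path remains; maximum flow = 8.
In the residual graph, reachable from Depot: {Depot, Jct2}.
Min-cut edges: Depot→HubA (5), Jct2→Jct1 (3); capacity 5 + 3 = 8.
This cut is saturated, so no flow can exceed 8.

8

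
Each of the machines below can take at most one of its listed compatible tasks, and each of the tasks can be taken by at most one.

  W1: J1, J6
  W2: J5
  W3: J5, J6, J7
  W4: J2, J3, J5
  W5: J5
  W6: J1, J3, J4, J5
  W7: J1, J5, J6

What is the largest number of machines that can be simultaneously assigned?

6

Unit-capacity flow: source→left, listed edges, right→sink; max matching = max flow.
Augmenting path W1→J1 (+1); matched 1.
Augmenting path W2→J5 (+1); matched 2.
Augmenting path W3→J6 (+1); matched 3.
Augmenting path W4→J2 (+1); matched 4.
Augmenting path W6→J3 (+1); matched 5.
Augmenting path W7→J6→W3→J7 (+1); matched 6.
No augmenting path remains; maximum matching = 6.
König certificate: {W1, W3, W4, W6, W7, J5} is a vertex cover of size 6 (every listed pair touches it), so no matching can be larger.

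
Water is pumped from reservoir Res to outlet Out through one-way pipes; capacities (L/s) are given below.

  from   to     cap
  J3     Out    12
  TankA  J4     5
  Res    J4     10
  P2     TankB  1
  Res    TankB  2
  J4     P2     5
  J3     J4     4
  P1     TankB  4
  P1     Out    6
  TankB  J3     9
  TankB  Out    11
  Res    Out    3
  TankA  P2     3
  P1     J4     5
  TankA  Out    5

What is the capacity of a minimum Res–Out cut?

6

Augment Res→Out: bottleneck 3, flow now 3.
Augment Res→TankB→Out: bottleneck 2, flow now 5.
Augment Res→J4→P2→TankB→Out: bottleneck 1, flow now 6.
No augmenting path remains; maximum flow = 6.
By max-flow min-cut, the minimum cut capacity equals the max flow.
In the residual graph, reachable from Res: {Res, J4, P2}.
Min-cut edges: Res→TankB (2), Res→Out (3), P2→TankB (1); capacity 2 + 3 + 1 = 6.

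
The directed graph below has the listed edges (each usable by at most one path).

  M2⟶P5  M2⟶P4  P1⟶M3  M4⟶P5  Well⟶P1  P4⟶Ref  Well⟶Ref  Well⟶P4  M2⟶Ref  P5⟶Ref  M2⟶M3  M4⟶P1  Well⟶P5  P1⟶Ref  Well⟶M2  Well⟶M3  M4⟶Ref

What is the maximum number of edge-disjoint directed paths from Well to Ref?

5

Assign every edge capacity 1; by Menger, the answer equals the max flow.
Path Well→Ref (+1); total 1.
Path Well→M2→Ref (+1); total 2.
Path Well→P1→Ref (+1); total 3.
Path Well→P5→Ref (+1); total 4.
Path Well→P4→Ref (+1); total 5.
No residual Well→Ref path; max flow = 5.
Certifying cut of size 5: {Well→M2, Well→P1, Well→P4, Well→P5, Well→Ref}.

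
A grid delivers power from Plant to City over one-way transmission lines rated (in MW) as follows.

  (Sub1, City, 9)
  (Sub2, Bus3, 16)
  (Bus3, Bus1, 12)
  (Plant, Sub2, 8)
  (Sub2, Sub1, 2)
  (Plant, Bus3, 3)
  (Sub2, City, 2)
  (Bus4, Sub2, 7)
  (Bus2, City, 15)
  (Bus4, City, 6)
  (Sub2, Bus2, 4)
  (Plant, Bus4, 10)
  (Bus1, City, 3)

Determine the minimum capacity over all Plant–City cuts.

Augment Plant→Bus4→City: bottleneck 6, flow now 6.
Augment Plant→Sub2→City: bottleneck 2, flow now 8.
Augment Plant→Sub2→Sub1→City: bottleneck 2, flow now 10.
Augment Plant→Sub2→Bus2→City: bottleneck 4, flow now 14.
Augment Plant→Bus3→Bus1→City: bottleneck 3, flow now 17.
No augmenting path remains; maximum flow = 17.
By max-flow min-cut, the minimum cut capacity equals the max flow.
In the residual graph, reachable from Plant: {Plant, Bus4, Sub2, Bus3, Bus1}.
Min-cut edges: Bus4→City (6), Sub2→Sub1 (2), Sub2→Bus2 (4), Sub2→City (2), Bus1→City (3); capacity 6 + 2 + 4 + 2 + 3 = 17.

17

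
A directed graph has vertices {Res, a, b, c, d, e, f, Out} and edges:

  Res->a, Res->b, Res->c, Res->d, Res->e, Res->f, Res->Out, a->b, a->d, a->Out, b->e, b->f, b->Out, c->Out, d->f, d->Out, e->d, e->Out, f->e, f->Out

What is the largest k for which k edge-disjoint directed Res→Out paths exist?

Assign every edge capacity 1; by Menger, the answer equals the max flow.
Path Res→Out (+1); total 1.
Path Res→a→Out (+1); total 2.
Path Res→b→Out (+1); total 3.
Path Res→c→Out (+1); total 4.
Path Res→d→Out (+1); total 5.
Path Res→e→Out (+1); total 6.
Path Res→f→Out (+1); total 7.
No residual Res→Out path; max flow = 7.
Certifying cut of size 7: {Res→Out, Res→a, Res→b, Res→c, Res→d, Res→e, Res→f}.

7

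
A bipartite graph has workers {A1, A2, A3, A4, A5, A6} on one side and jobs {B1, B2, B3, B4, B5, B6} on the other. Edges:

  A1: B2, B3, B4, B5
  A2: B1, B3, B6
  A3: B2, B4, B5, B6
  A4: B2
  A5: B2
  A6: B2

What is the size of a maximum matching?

4

Unit-capacity flow: source→left, listed edges, right→sink; max matching = max flow.
Augmenting path A1→B2 (+1); matched 1.
Augmenting path A2→B1 (+1); matched 2.
Augmenting path A3→B4 (+1); matched 3.
Augmenting path A4→B2→A1→B3 (+1); matched 4.
No augmenting path remains; maximum matching = 4.
König certificate: {A1, A2, A3, B2} is a vertex cover of size 4 (every listed pair touches it), so no matching can be larger.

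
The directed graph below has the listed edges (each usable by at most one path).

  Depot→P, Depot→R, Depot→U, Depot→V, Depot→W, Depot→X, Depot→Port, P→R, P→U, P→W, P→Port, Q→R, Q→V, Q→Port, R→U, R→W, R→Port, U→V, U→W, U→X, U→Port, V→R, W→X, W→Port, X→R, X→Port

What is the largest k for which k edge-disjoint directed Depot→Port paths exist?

Assign every edge capacity 1; by Menger, the answer equals the max flow.
Path Depot→Port (+1); total 1.
Path Depot→P→Port (+1); total 2.
Path Depot→R→Port (+1); total 3.
Path Depot→U→Port (+1); total 4.
Path Depot→W→Port (+1); total 5.
Path Depot→X→Port (+1); total 6.
No residual Depot→Port path; max flow = 6.
Certifying cut of size 6: {Depot→P, Depot→Port, R→Port, U→Port, W→Port, X→Port}.

6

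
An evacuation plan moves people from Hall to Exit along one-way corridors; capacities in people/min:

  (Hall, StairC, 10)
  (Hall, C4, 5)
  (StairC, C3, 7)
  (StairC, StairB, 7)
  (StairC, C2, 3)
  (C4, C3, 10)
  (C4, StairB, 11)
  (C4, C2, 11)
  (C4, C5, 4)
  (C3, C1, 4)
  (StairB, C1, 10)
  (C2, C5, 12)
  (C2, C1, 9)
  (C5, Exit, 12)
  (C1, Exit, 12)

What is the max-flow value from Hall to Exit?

15

Augment Hall→C4→C5→Exit: bottleneck 4, flow now 4.
Augment Hall→StairC→C3→C1→Exit: bottleneck 4, flow now 8.
Augment Hall→StairC→StairB→C1→Exit: bottleneck 6, flow now 14.
Augment Hall→C4→StairB→C1→Exit: bottleneck 1, flow now 15.
No augmenting path remains; maximum flow = 15.
In the residual graph, reachable from Hall: {Hall}.
Min-cut edges: Hall→StairC (10), Hall→C4 (5); capacity 10 + 5 = 15.
This cut is saturated, so no flow can exceed 15.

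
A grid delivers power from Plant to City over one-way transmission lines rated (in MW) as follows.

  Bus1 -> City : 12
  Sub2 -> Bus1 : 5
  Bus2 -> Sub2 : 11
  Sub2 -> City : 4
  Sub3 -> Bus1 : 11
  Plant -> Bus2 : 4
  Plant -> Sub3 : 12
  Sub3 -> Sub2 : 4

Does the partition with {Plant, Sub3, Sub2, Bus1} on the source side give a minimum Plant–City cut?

Given cut capacity: 4 + 4 + 12 = 20.
Augment Plant→Sub3→Sub2→City: bottleneck 4, flow now 4.
Augment Plant→Sub3→Bus1→City: bottleneck 8, flow now 12.
Augment Plant→Bus2→Sub2→Bus1→City: bottleneck 4, flow now 16.
No augmenting path remains; maximum flow = 16.
In the residual graph, reachable from Plant: {Plant}.
Min-cut edges: Plant→Sub3 (12), Plant→Bus2 (4); capacity 12 + 4 = 16.
Cut capacity 20 exceeds the max flow 16, so it is not minimum.

No — its capacity is 20, but the minimum cut has capacity 16.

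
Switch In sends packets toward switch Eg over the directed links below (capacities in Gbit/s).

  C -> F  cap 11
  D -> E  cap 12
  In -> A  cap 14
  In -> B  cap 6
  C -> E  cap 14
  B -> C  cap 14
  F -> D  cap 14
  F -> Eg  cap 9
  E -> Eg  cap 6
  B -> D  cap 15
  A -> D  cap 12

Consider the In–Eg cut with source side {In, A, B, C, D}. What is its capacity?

Edges leaving {In, A, B, C, D}: C→E (14), C→F (11), D→E (12).
Cut capacity = 14 + 11 + 12 = 37.

37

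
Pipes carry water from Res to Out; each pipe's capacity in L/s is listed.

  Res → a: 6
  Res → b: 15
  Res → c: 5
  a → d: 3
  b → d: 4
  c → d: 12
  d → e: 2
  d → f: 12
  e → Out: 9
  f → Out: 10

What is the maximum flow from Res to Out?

12

Augment Res→a→d→e→Out: bottleneck 2, flow now 2.
Augment Res→a→d→f→Out: bottleneck 1, flow now 3.
Augment Res→b→d→f→Out: bottleneck 4, flow now 7.
Augment Res→c→d→f→Out: bottleneck 5, flow now 12.
No augmenting path remains; maximum flow = 12.
In the residual graph, reachable from Res: {Res, a, b}.
Min-cut edges: Res→c (5), a→d (3), b→d (4); capacity 5 + 3 + 4 = 12.
This cut is saturated, so no flow can exceed 12.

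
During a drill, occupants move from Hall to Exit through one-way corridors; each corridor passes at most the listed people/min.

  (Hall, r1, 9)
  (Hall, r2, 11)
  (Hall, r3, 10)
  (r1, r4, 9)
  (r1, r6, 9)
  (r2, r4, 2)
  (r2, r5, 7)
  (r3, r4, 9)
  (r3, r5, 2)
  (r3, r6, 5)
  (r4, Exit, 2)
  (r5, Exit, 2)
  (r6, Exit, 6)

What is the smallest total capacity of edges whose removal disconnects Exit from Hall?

10

Augment Hall→r1→r4→Exit: bottleneck 2, flow now 2.
Augment Hall→r1→r6→Exit: bottleneck 6, flow now 8.
Augment Hall→r2→r5→Exit: bottleneck 2, flow now 10.
No augmenting path remains; maximum flow = 10.
By max-flow min-cut, the minimum cut capacity equals the max flow.
In the residual graph, reachable from Hall: {Hall, r1, r2, r3, r4, r5, r6}.
Min-cut edges: r4→Exit (2), r5→Exit (2), r6→Exit (6); capacity 2 + 2 + 6 = 10.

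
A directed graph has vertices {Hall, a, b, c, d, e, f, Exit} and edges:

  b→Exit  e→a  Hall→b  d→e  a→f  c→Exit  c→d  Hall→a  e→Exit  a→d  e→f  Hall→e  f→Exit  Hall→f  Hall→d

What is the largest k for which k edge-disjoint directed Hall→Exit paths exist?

3

Assign every edge capacity 1; by Menger, the answer equals the max flow.
Path Hall→b→Exit (+1); total 1.
Path Hall→e→Exit (+1); total 2.
Path Hall→f→Exit (+1); total 3.
No residual Hall→Exit path; max flow = 3.
Certifying cut of size 3: {Hall→b, e→Exit, f→Exit}.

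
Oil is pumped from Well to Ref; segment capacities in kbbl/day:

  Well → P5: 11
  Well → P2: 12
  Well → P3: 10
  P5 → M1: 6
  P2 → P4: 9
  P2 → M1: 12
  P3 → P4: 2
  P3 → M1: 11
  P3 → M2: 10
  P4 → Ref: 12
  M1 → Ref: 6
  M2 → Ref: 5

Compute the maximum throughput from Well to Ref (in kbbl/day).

22

Augment Well→P5→M1→Ref: bottleneck 6, flow now 6.
Augment Well→P2→P4→Ref: bottleneck 9, flow now 15.
Augment Well→P3→P4→Ref: bottleneck 2, flow now 17.
Augment Well→P3→M2→Ref: bottleneck 5, flow now 22.
No augmenting path remains; maximum flow = 22.
In the residual graph, reachable from Well: {Well, P5, P2, P3, M1, M2}.
Min-cut edges: P2→P4 (9), P3→P4 (2), M1→Ref (6), M2→Ref (5); capacity 9 + 2 + 6 + 5 = 22.
This cut is saturated, so no flow can exceed 22.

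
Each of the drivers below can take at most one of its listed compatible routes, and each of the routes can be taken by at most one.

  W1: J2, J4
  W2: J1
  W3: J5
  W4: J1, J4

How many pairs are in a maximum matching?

4

Unit-capacity flow: source→left, listed edges, right→sink; max matching = max flow.
Augmenting path W1→J2 (+1); matched 1.
Augmenting path W2→J1 (+1); matched 2.
Augmenting path W3→J5 (+1); matched 3.
Augmenting path W4→J4 (+1); matched 4.
No augmenting path remains; maximum matching = 4.
König certificate: {W1, W2, W3, W4} is a vertex cover of size 4 (every listed pair touches it), so no matching can be larger.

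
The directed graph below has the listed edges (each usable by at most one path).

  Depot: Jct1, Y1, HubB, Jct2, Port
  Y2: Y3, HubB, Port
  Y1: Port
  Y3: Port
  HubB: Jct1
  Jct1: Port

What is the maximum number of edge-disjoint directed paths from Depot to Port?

3

Assign every edge capacity 1; by Menger, the answer equals the max flow.
Path Depot→Port (+1); total 1.
Path Depot→Y1→Port (+1); total 2.
Path Depot→Jct1→Port (+1); total 3.
No residual Depot→Port path; max flow = 3.
Certifying cut of size 3: {Depot→Port, Depot→Y1, Jct1→Port}.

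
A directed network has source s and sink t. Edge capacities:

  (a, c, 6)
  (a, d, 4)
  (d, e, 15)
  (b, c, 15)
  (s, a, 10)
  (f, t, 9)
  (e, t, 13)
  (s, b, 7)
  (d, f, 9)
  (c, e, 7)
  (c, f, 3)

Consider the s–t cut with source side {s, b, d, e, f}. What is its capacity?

47

Edges leaving {s, b, d, e, f}: s→a (10), b→c (15), e→t (13), f→t (9).
Cut capacity = 10 + 15 + 13 + 9 = 47.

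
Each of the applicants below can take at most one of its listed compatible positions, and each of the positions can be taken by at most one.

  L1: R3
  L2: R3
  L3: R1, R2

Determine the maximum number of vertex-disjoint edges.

2

Unit-capacity flow: source→left, listed edges, right→sink; max matching = max flow.
Augmenting path L1→R3 (+1); matched 1.
Augmenting path L3→R1 (+1); matched 2.
No augmenting path remains; maximum matching = 2.
König certificate: {L3, R3} is a vertex cover of size 2 (every listed pair touches it), so no matching can be larger.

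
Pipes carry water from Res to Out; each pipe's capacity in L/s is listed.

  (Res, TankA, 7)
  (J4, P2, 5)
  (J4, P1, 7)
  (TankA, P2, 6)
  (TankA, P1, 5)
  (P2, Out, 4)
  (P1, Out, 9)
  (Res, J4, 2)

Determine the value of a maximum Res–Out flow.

Augment Res→J4→P1→Out: bottleneck 2, flow now 2.
Augment Res→TankA→P1→Out: bottleneck 5, flow now 7.
Augment Res→TankA→P2→Out: bottleneck 2, flow now 9.
No augmenting path remains; maximum flow = 9.
In the residual graph, reachable from Res: {Res}.
Min-cut edges: Res→J4 (2), Res→TankA (7); capacity 2 + 7 = 9.
This cut is saturated, so no flow can exceed 9.

9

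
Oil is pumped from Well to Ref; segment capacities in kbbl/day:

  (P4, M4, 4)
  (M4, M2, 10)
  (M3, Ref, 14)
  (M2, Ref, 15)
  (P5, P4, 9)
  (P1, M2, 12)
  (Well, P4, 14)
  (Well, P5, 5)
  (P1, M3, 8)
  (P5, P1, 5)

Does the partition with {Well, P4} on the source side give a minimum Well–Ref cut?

Yes — it is a minimum cut (capacity 9).

Given cut capacity: 5 + 4 = 9.
Augment Well→P4→M4→M2→Ref: bottleneck 4, flow now 4.
Augment Well→P5→P1→M3→Ref: bottleneck 5, flow now 9.
No augmenting path remains; maximum flow = 9.
Cut capacity 9 equals the max flow, so it is a minimum cut.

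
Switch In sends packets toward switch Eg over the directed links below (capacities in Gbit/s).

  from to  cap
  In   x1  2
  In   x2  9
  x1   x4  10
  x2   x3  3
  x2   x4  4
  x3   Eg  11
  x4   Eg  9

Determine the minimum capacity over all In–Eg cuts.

9

Augment In→x1→x4→Eg: bottleneck 2, flow now 2.
Augment In→x2→x3→Eg: bottleneck 3, flow now 5.
Augment In→x2→x4→Eg: bottleneck 4, flow now 9.
No augmenting path remains; maximum flow = 9.
By max-flow min-cut, the minimum cut capacity equals the max flow.
In the residual graph, reachable from In: {In, x2}.
Min-cut edges: In→x1 (2), x2→x3 (3), x2→x4 (4); capacity 2 + 3 + 4 = 9.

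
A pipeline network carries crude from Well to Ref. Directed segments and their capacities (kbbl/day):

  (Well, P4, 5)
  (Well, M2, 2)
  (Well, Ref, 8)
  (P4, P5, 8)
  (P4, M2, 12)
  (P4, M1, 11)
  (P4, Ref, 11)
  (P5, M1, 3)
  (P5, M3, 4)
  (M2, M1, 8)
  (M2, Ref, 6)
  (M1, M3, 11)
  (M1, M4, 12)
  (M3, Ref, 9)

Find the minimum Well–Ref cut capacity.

15

Augment Well→Ref: bottleneck 8, flow now 8.
Augment Well→P4→Ref: bottleneck 5, flow now 13.
Augment Well→M2→Ref: bottleneck 2, flow now 15.
No augmenting path remains; maximum flow = 15.
By max-flow min-cut, the minimum cut capacity equals the max flow.
In the residual graph, reachable from Well: {Well}.
Min-cut edges: Well→P4 (5), Well→M2 (2), Well→Ref (8); capacity 5 + 2 + 8 = 15.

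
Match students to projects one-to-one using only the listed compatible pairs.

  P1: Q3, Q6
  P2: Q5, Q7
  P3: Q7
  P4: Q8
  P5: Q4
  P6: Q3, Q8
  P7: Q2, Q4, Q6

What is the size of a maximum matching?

7

Unit-capacity flow: source→left, listed edges, right→sink; max matching = max flow.
Augmenting path P1→Q3 (+1); matched 1.
Augmenting path P2→Q5 (+1); matched 2.
Augmenting path P3→Q7 (+1); matched 3.
Augmenting path P4→Q8 (+1); matched 4.
Augmenting path P5→Q4 (+1); matched 5.
Augmenting path P7→Q2 (+1); matched 6.
Augmenting path P6→Q3→P1→Q6 (+1); matched 7.
No augmenting path remains; maximum matching = 7.
König certificate: {P1, P2, P3, P4, P5, P6, P7} is a vertex cover of size 7 (every listed pair touches it), so no matching can be larger.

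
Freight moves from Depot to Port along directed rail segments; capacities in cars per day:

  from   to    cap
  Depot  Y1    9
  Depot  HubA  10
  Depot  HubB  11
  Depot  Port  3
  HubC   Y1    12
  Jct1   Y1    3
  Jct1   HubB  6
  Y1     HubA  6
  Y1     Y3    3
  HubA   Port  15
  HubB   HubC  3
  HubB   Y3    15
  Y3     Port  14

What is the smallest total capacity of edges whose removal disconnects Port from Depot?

Augment Depot→Port: bottleneck 3, flow now 3.
Augment Depot→HubA→Port: bottleneck 10, flow now 13.
Augment Depot→Y1→HubA→Port: bottleneck 5, flow now 18.
Augment Depot→Y1→Y3→Port: bottleneck 3, flow now 21.
Augment Depot→HubB→Y3→Port: bottleneck 11, flow now 32.
No augmenting path remains; maximum flow = 32.
By max-flow min-cut, the minimum cut capacity equals the max flow.
In the residual graph, reachable from Depot: {Depot, Y1, HubA}.
Min-cut edges: Depot→HubB (11), Depot→Port (3), Y1→Y3 (3), HubA→Port (15); capacity 11 + 3 + 3 + 15 = 32.

32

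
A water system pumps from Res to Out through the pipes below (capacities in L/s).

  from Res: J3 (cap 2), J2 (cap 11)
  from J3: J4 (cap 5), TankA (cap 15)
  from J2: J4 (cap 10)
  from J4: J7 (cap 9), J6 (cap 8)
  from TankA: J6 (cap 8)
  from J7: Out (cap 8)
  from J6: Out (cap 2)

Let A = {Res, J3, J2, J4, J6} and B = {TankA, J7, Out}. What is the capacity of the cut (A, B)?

26

Edges leaving {Res, J3, J2, J4, J6}: J3→TankA (15), J4→J7 (9), J6→Out (2).
Cut capacity = 15 + 9 + 2 = 26.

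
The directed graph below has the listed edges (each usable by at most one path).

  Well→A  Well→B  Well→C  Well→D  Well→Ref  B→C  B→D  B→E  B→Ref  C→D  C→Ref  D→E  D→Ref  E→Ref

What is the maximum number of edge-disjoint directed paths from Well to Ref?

4

Assign every edge capacity 1; by Menger, the answer equals the max flow.
Path Well→Ref (+1); total 1.
Path Well→B→Ref (+1); total 2.
Path Well→C→Ref (+1); total 3.
Path Well→D→Ref (+1); total 4.
No residual Well→Ref path; max flow = 4.
Certifying cut of size 4: {Well→B, Well→C, Well→D, Well→Ref}.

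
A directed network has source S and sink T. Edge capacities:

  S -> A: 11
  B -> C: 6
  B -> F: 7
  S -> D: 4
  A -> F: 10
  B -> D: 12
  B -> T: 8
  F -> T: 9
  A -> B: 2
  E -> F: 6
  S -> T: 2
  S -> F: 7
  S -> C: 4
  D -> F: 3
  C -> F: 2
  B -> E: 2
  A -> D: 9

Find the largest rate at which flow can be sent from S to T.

Augment S→T: bottleneck 2, flow now 2.
Augment S→F→T: bottleneck 7, flow now 9.
Augment S→A→B→T: bottleneck 2, flow now 11.
Augment S→A→F→T: bottleneck 2, flow now 13.
No augmenting path remains; maximum flow = 13.
In the residual graph, reachable from S: {S, A, C, D, F}.
Min-cut edges: S→T (2), A→B (2), F→T (9); capacity 2 + 2 + 9 = 13.
This cut is saturated, so no flow can exceed 13.

13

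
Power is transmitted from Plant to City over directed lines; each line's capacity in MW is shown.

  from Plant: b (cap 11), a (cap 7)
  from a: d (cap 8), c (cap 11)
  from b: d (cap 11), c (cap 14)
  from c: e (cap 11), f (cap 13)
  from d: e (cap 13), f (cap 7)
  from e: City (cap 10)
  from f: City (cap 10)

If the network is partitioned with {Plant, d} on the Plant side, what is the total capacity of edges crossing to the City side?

Edges leaving {Plant, d}: Plant→a (7), Plant→b (11), d→e (13), d→f (7).
Cut capacity = 7 + 11 + 13 + 7 = 38.

38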